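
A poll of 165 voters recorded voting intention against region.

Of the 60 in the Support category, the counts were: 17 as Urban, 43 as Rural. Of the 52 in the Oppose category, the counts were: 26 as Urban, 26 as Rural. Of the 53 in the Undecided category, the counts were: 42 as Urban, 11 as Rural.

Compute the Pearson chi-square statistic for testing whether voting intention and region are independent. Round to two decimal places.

29.27

Row totals: 60, 52, 53. Column totals: 85, 80. Grand total N = 165.
Expected counts (row total × column total / N):
  Support, Urban: 60×85/165 = 30.909
  Support, Rural: 60×80/165 = 29.091
  Oppose, Urban: 52×85/165 = 26.788
  Oppose, Rural: 52×80/165 = 25.212
  Undecided, Urban: 53×85/165 = 27.303
  Undecided, Rural: 53×80/165 = 25.697
Contributions (O − E)²/E:
  (17 − 30.909)²/30.909 = 6.2590
  (43 − 29.091)²/29.091 = 6.6502
  (26 − 26.788)²/26.788 = 0.0232
  (26 − 25.212)²/25.212 = 0.0246
  (42 − 27.303)²/27.303 = 7.9113
  (11 − 25.697)²/25.697 = 8.4057
χ² = 6.2590 + 6.6502 + 0.0232 + 0.0246 + 7.9113 + 8.4057 = 29.27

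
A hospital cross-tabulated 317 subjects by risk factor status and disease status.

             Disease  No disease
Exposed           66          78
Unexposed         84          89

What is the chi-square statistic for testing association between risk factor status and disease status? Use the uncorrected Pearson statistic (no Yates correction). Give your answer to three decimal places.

0.234

Row totals: 144, 173. Column totals: 150, 167. Grand total N = 317.
Expected counts (row total × column total / N):
  Exposed, Disease: 144×150/317 = 68.1388
  Exposed, No disease: 144×167/317 = 75.8612
  Unexposed, Disease: 173×150/317 = 81.8612
  Unexposed, No disease: 173×167/317 = 91.1388
Contributions (O − E)²/E:
  (66 − 68.1388)²/68.1388 = 0.0671
  (78 − 75.8612)²/75.8612 = 0.0603
  (84 − 81.8612)²/81.8612 = 0.0559
  (89 − 91.1388)²/91.1388 = 0.0502
χ² = 0.0671 + 0.0603 + 0.0559 + 0.0502 = 0.234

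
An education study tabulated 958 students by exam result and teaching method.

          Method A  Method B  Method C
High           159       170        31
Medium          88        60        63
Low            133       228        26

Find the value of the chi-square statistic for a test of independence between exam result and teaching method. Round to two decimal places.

96.80

Row totals: 360, 211, 387. Column totals: 380, 458, 120. Grand total N = 958.
Expected counts (row total × column total / N):
  High, Method A: 360×380/958 = 142.797
  High, Method B: 360×458/958 = 172.109
  High, Method C: 360×120/958 = 45.094
  Medium, Method A: 211×380/958 = 83.695
  Medium, Method B: 211×458/958 = 100.875
  Medium, Method C: 211×120/958 = 26.430
  Low, Method A: 387×380/958 = 153.507
  Low, Method B: 387×458/958 = 185.017
  Low, Method C: 387×120/958 = 48.476
Contributions (O − E)²/E:
  (159 − 142.797)²/142.797 = 1.8385
  (170 − 172.109)²/172.109 = 0.0258
  (31 − 45.094)²/45.094 = 4.4050
  (88 − 83.695)²/83.695 = 0.2214
  (60 − 100.875)²/100.875 = 16.5627
  (63 − 26.430)²/26.430 = 50.6003
  (133 − 153.507)²/153.507 = 2.7395
  (228 − 185.017)²/185.017 = 9.9858
  (26 − 48.476)²/48.476 = 10.4210
χ² = 1.8385 + 0.0258 + 4.4050 + 0.2214 + 16.5627 + 50.6003 + 2.7395 + 9.9858 + 10.4210 = 96.80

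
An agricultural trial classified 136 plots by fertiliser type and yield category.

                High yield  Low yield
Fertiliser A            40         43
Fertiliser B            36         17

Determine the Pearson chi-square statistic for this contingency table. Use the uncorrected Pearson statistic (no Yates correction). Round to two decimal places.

5.11

Row totals: 83, 53. Column totals: 76, 60. Grand total N = 136.
Expected counts (row total × column total / N):
  Fertiliser A, High yield: 83×76/136 = 46.382
  Fertiliser A, Low yield: 83×60/136 = 36.618
  Fertiliser B, High yield: 53×76/136 = 29.618
  Fertiliser B, Low yield: 53×60/136 = 23.382
Contributions (O − E)²/E:
  (40 − 46.382)²/46.382 = 0.8781
  (43 − 36.618)²/36.618 = 1.1123
  (36 − 29.618)²/29.618 = 1.3752
  (17 − 23.382)²/23.382 = 1.7419
χ² = 0.8781 + 1.1123 + 1.3752 + 1.7419 = 5.11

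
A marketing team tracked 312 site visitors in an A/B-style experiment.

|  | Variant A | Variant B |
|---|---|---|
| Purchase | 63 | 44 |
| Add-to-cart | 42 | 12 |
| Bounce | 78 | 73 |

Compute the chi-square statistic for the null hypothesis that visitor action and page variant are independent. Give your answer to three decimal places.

11.195

Row totals: 107, 54, 151. Column totals: 183, 129. Grand total N = 312.
Expected counts (row total × column total / N):
  Purchase, Variant A: 107×183/312 = 62.7596
  Purchase, Variant B: 107×129/312 = 44.2404
  Add-to-cart, Variant A: 54×183/312 = 31.6731
  Add-to-cart, Variant B: 54×129/312 = 22.3269
  Bounce, Variant A: 151×183/312 = 88.5673
  Bounce, Variant B: 151×129/312 = 62.4327
Contributions (O − E)²/E:
  (63 − 62.7596)²/62.7596 = 0.0009
  (44 − 44.2404)²/44.2404 = 0.0013
  (42 − 31.6731)²/31.6731 = 3.3670
  (12 − 22.3269)²/22.3269 = 4.7765
  (78 − 88.5673)²/88.5673 = 1.2608
  (73 − 62.4327)²/62.4327 = 1.7886
χ² = 0.0009 + 0.0013 + 3.3670 + 4.7765 + 1.2608 + 1.7886 = 11.195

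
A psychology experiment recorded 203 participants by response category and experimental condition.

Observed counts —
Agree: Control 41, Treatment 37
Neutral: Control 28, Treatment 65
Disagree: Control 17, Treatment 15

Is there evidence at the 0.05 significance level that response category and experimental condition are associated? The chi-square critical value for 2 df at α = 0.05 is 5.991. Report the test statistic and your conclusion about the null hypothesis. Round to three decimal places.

Row totals: 78, 93, 32. Column totals: 86, 117. Grand total N = 203.
Expected counts (row total × column total / N):
  Agree, Control: 78×86/203 = 33.0443
  Agree, Treatment: 78×117/203 = 44.9557
  Neutral, Control: 93×86/203 = 39.3990
  Neutral, Treatment: 93×117/203 = 53.6010
  Disagree, Control: 32×86/203 = 13.5567
  Disagree, Treatment: 32×117/203 = 18.4433
Contributions (O − E)²/E:
  (41 − 33.0443)²/33.0443 = 1.9154
  (37 − 44.9557)²/44.9557 = 1.4079
  (28 − 39.3990)²/39.3990 = 3.2980
  (65 − 53.6010)²/53.6010 = 2.4242
  (17 − 13.5567)²/13.5567 = 0.8746
  (15 − 18.4433)²/18.4433 = 0.6429
χ² = 1.9154 + 1.4079 + 3.2980 + 2.4242 + 0.8746 + 0.6429 = 10.563
df = (3−1)(2−1) = 2. Since 10.563 > 5.991, reject the null hypothesis of independence at α = 0.05.

10.563; reject H₀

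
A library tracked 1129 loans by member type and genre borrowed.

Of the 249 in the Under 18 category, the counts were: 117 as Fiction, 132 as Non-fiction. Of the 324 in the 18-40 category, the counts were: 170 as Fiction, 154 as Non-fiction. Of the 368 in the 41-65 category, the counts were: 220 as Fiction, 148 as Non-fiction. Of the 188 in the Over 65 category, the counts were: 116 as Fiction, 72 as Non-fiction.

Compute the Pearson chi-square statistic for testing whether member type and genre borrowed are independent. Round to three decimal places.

14.105

Row totals: 249, 324, 368, 188. Column totals: 623, 506. Grand total N = 1129.
Expected counts (row total × column total / N):
  Under 18, Fiction: 249×623/1129 = 137.4021
  Under 18, Non-fiction: 249×506/1129 = 111.5979
  18-40, Fiction: 324×623/1129 = 178.7883
  18-40, Non-fiction: 324×506/1129 = 145.2117
  41-65, Fiction: 368×623/1129 = 203.0682
  41-65, Non-fiction: 368×506/1129 = 164.9318
  Over 65, Fiction: 188×623/1129 = 103.7414
  Over 65, Non-fiction: 188×506/1129 = 84.2586
Contributions (O − E)²/E:
  (117 − 137.4021)²/137.4021 = 3.0294
  (132 − 111.5979)²/111.5979 = 3.7299
  (170 − 178.7883)²/178.7883 = 0.4320
  (154 − 145.2117)²/145.2117 = 0.5319
  (220 − 203.0682)²/203.0682 = 1.4118
  (148 − 164.9318)²/164.9318 = 1.7382
  (116 − 103.7414)²/103.7414 = 1.4485
  (72 − 84.2586)²/84.2586 = 1.7835
χ² = 3.0294 + 3.7299 + 0.4320 + 0.5319 + 1.4118 + 1.7382 + 1.4485 + 1.7835 = 14.105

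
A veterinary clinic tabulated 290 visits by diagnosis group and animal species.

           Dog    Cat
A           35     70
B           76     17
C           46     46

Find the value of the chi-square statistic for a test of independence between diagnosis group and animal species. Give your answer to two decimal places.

47.44

Row totals: 105, 93, 92. Column totals: 157, 133. Grand total N = 290.
Expected counts (row total × column total / N):
  A, Dog: 105×157/290 = 56.845
  A, Cat: 105×133/290 = 48.155
  B, Dog: 93×157/290 = 50.348
  B, Cat: 93×133/290 = 42.652
  C, Dog: 92×157/290 = 49.807
  C, Cat: 92×133/290 = 42.193
Contributions (O − E)²/E:
  (35 − 56.845)²/56.845 = 8.3948
  (70 − 48.155)²/48.155 = 9.9098
  (76 − 50.348)²/50.348 = 13.0695
  (17 − 42.652)²/42.652 = 15.4278
  (46 − 49.807)²/49.807 = 0.2910
  (46 − 42.193)²/42.193 = 0.3435
χ² = 8.3948 + 9.9098 + 13.0695 + 15.4278 + 0.2910 + 0.3435 = 47.44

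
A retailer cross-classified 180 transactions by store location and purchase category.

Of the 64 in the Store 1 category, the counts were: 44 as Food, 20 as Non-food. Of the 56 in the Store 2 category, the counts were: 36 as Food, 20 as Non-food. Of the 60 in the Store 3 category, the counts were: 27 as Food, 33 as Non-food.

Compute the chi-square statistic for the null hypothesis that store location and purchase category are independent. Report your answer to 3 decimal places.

8.036

Row totals: 64, 56, 60. Column totals: 107, 73. Grand total N = 180.
Expected counts (row total × column total / N):
  Store 1, Food: 64×107/180 = 38.0444
  Store 1, Non-food: 64×73/180 = 25.9556
  Store 2, Food: 56×107/180 = 33.2889
  Store 2, Non-food: 56×73/180 = 22.7111
  Store 3, Food: 60×107/180 = 35.6667
  Store 3, Non-food: 60×73/180 = 24.3333
Contributions (O − E)²/E:
  (44 − 38.0444)²/38.0444 = 0.9323
  (20 − 25.9556)²/25.9556 = 1.3665
  (36 − 33.2889)²/33.2889 = 0.2208
  (20 − 22.7111)²/22.7111 = 0.3236
  (27 − 35.6667)²/35.6667 = 2.1059
  (33 − 24.3333)²/24.3333 = 3.0868
χ² = 0.9323 + 1.3665 + 0.2208 + 0.3236 + 2.1059 + 3.0868 = 8.036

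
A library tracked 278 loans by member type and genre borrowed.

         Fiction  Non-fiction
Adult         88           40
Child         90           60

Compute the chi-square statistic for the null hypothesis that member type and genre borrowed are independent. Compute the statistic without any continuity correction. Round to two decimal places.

Row totals: 128, 150. Column totals: 178, 100. Grand total N = 278.
Expected counts (row total × column total / N):
  Adult, Fiction: 128×178/278 = 81.957
  Adult, Non-fiction: 128×100/278 = 46.043
  Child, Fiction: 150×178/278 = 96.043
  Child, Non-fiction: 150×100/278 = 53.957
Contributions (O − E)²/E:
  (88 − 81.957)²/81.957 = 0.4456
  (40 − 46.043)²/46.043 = 0.7931
  (90 − 96.043)²/96.043 = 0.3802
  (60 − 53.957)²/53.957 = 0.6768
χ² = 0.4456 + 0.7931 + 0.3802 + 0.6768 = 2.30

2.30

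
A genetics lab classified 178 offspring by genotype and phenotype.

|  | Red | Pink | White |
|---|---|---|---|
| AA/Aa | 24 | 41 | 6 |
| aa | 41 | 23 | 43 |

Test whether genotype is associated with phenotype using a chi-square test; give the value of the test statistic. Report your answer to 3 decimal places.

Row totals: 71, 107. Column totals: 65, 64, 49. Grand total N = 178.
Expected counts (row total × column total / N):
  AA/Aa, Red: 71×65/178 = 25.9270
  AA/Aa, Pink: 71×64/178 = 25.5281
  AA/Aa, White: 71×49/178 = 19.5449
  aa, Red: 107×65/178 = 39.0730
  aa, Pink: 107×64/178 = 38.4719
  aa, White: 107×49/178 = 29.4551
Contributions (O − E)²/E:
  (24 − 25.9270)²/25.9270 = 0.1432
  (41 − 25.5281)²/25.5281 = 9.3771
  (6 − 19.5449)²/19.5449 = 9.3868
  (41 − 39.0730)²/39.0730 = 0.0950
  (23 − 38.4719)²/38.4719 = 6.2222
  (43 − 29.4551)²/29.4551 = 6.2286
χ² = 0.1432 + 9.3771 + 9.3868 + 0.0950 + 6.2222 + 6.2286 = 31.453

31.453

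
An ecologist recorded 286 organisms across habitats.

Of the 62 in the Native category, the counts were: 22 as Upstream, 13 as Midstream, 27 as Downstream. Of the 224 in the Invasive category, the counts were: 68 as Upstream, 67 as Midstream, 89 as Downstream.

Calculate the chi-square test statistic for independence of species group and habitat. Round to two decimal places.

1.97

Row totals: 62, 224. Column totals: 90, 80, 116. Grand total N = 286.
Expected counts (row total × column total / N):
  Native, Upstream: 62×90/286 = 19.510
  Native, Midstream: 62×80/286 = 17.343
  Native, Downstream: 62×116/286 = 25.147
  Invasive, Upstream: 224×90/286 = 70.490
  Invasive, Midstream: 224×80/286 = 62.657
  Invasive, Downstream: 224×116/286 = 90.853
Contributions (O − E)²/E:
  (22 − 19.510)²/19.510 = 0.3178
  (13 − 17.343)²/17.343 = 1.0876
  (27 − 25.147)²/25.147 = 0.1365
  (68 − 70.490)²/70.490 = 0.0880
  (67 − 62.657)²/62.657 = 0.3010
  (89 − 90.853)²/90.853 = 0.0378
χ² = 0.3178 + 1.0876 + 0.1365 + 0.0880 + 0.3010 + 0.0378 = 1.97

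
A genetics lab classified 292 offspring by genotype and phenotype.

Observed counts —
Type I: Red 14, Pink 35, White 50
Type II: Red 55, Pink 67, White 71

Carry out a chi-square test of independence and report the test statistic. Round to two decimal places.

Row totals: 99, 193. Column totals: 69, 102, 121. Grand total N = 292.
Expected counts (row total × column total / N):
  Type I, Red: 99×69/292 = 23.394
  Type I, Pink: 99×102/292 = 34.582
  Type I, White: 99×121/292 = 41.024
  Type II, Red: 193×69/292 = 45.606
  Type II, Pink: 193×102/292 = 67.418
  Type II, White: 193×121/292 = 79.976
Contributions (O − E)²/E:
  (14 − 23.394)²/23.394 = 3.7722
  (35 − 34.582)²/34.582 = 0.0051
  (50 − 41.024)²/41.024 = 1.9639
  (55 − 45.606)²/45.606 = 1.9350
  (67 − 67.418)²/67.418 = 0.0026
  (71 − 79.976)²/79.976 = 1.0074
χ² = 3.7722 + 0.0051 + 1.9639 + 1.9350 + 0.0026 + 1.0074 = 8.69

8.69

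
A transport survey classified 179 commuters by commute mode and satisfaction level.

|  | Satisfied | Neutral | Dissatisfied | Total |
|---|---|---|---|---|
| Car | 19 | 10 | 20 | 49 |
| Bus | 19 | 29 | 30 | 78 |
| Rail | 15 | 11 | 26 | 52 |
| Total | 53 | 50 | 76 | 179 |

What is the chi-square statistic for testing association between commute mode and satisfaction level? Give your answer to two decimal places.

Grand total N = 179.
Expected counts (row total × column total / N):
  Car, Satisfied: 49×53/179 = 14.508
  Car, Neutral: 49×50/179 = 13.687
  Car, Dissatisfied: 49×76/179 = 20.804
  Bus, Satisfied: 78×53/179 = 23.095
  Bus, Neutral: 78×50/179 = 21.788
  Bus, Dissatisfied: 78×76/179 = 33.117
  Rail, Satisfied: 52×53/179 = 15.397
  Rail, Neutral: 52×50/179 = 14.525
  Rail, Dissatisfied: 52×76/179 = 22.078
Contributions (O − E)²/E:
  (19 − 14.508)²/14.508 = 1.3908
  (10 − 13.687)²/13.687 = 0.9932
  (20 − 20.804)²/20.804 = 0.0311
  (19 − 23.095)²/23.095 = 0.7261
  (29 − 21.788)²/21.788 = 2.3872
  (30 − 33.117)²/33.117 = 0.2934
  (15 − 15.397)²/15.397 = 0.0102
  (11 − 14.525)²/14.525 = 0.8555
  (26 − 22.078)²/22.078 = 0.6967
χ² = 1.3908 + 0.9932 + 0.0311 + 0.7261 + 2.3872 + 0.2934 + 0.0102 + 0.8555 + 0.6967 = 7.38

7.38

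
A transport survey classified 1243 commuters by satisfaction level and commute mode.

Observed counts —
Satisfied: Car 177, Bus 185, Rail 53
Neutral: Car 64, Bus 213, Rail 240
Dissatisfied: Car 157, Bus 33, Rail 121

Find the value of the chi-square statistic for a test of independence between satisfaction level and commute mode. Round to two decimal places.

Row totals: 415, 517, 311. Column totals: 398, 431, 414. Grand total N = 1243.
Expected counts (row total × column total / N):
  Satisfied, Car: 415×398/1243 = 132.880
  Satisfied, Bus: 415×431/1243 = 143.898
  Satisfied, Rail: 415×414/1243 = 138.222
  Neutral, Car: 517×398/1243 = 165.540
  Neutral, Bus: 517×431/1243 = 179.265
  Neutral, Rail: 517×414/1243 = 172.195
  Dissatisfied, Car: 311×398/1243 = 99.580
  Dissatisfied, Bus: 311×431/1243 = 107.837
  Dissatisfied, Rail: 311×414/1243 = 103.583
Contributions (O − E)²/E:
  (177 − 132.880)²/132.880 = 14.6491
  (185 − 143.898)²/143.898 = 11.7401
  (53 − 138.222)²/138.222 = 52.5444
  (64 − 165.540)²/165.540 = 62.2833
  (213 − 179.265)²/179.265 = 6.3484
  (240 − 172.195)²/172.195 = 26.6995
  (157 − 99.580)²/99.580 = 33.1096
  (33 − 107.837)²/107.837 = 51.9356
  (121 − 103.583)²/103.583 = 2.9286
χ² = 14.6491 + 11.7401 + 52.5444 + 62.2833 + 6.3484 + 26.6995 + 33.1096 + 51.9356 + 2.9286 = 262.24

262.24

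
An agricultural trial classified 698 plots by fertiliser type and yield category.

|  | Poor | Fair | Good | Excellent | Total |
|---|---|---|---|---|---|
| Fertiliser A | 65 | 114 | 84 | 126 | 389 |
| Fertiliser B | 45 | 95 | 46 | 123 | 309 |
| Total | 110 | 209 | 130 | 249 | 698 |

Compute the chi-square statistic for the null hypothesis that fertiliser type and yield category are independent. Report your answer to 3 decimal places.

7.436

Grand total N = 698.
Expected counts (row total × column total / N):
  Fertiliser A, Poor: 389×110/698 = 61.3037
  Fertiliser A, Fair: 389×209/698 = 116.4771
  Fertiliser A, Good: 389×130/698 = 72.4499
  Fertiliser A, Excellent: 389×249/698 = 138.7693
  Fertiliser B, Poor: 309×110/698 = 48.6963
  Fertiliser B, Fair: 309×209/698 = 92.5229
  Fertiliser B, Good: 309×130/698 = 57.5501
  Fertiliser B, Excellent: 309×249/698 = 110.2307
Contributions (O − E)²/E:
  (65 − 61.3037)²/61.3037 = 0.2229
  (114 − 116.4771)²/116.4771 = 0.0527
  (84 − 72.4499)²/72.4499 = 1.8413
  (126 − 138.7693)²/138.7693 = 1.1750
  (45 − 48.6963)²/48.6963 = 0.2806
  (95 − 92.5229)²/92.5229 = 0.0663
  (46 − 57.5501)²/57.5501 = 2.3181
  (123 − 110.2307)²/110.2307 = 1.4792
χ² = 0.2229 + 0.0527 + 1.8413 + 1.1750 + 0.2806 + 0.0663 + 2.3181 + 1.4792 = 7.436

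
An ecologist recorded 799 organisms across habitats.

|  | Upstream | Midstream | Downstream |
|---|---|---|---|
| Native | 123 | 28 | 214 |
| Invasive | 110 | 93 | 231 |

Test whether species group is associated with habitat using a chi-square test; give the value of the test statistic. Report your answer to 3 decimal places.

30.561

Row totals: 365, 434. Column totals: 233, 121, 445. Grand total N = 799.
Expected counts (row total × column total / N):
  Native, Upstream: 365×233/799 = 106.4393
  Native, Midstream: 365×121/799 = 55.2753
  Native, Downstream: 365×445/799 = 203.2854
  Invasive, Upstream: 434×233/799 = 126.5607
  Invasive, Midstream: 434×121/799 = 65.7247
  Invasive, Downstream: 434×445/799 = 241.7146
Contributions (O − E)²/E:
  (123 − 106.4393)²/106.4393 = 2.5766
  (28 − 55.2753)²/55.2753 = 13.4589
  (214 − 203.2854)²/203.2854 = 0.5647
  (110 − 126.5607)²/126.5607 = 2.1670
  (93 − 65.7247)²/65.7247 = 11.3191
  (231 − 241.7146)²/241.7146 = 0.4750
χ² = 2.5766 + 13.4589 + 0.5647 + 2.1670 + 11.3191 + 0.4750 = 30.561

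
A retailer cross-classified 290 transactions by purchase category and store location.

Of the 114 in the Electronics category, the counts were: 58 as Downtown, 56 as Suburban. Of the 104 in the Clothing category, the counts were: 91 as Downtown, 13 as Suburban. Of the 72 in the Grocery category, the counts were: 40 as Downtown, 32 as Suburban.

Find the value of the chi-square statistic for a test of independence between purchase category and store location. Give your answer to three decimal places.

Row totals: 114, 104, 72. Column totals: 189, 101. Grand total N = 290.
Expected counts (row total × column total / N):
  Electronics, Downtown: 114×189/290 = 74.2966
  Electronics, Suburban: 114×101/290 = 39.7034
  Clothing, Downtown: 104×189/290 = 67.7793
  Clothing, Suburban: 104×101/290 = 36.2207
  Grocery, Downtown: 72×189/290 = 46.9241
  Grocery, Suburban: 72×101/290 = 25.0759
Contributions (O − E)²/E:
  (58 − 74.2966)²/74.2966 = 3.5746
  (56 − 39.7034)²/39.7034 = 6.6891
  (91 − 67.7793)²/67.7793 = 7.9552
  (13 − 36.2207)²/36.2207 = 14.8865
  (40 − 46.9241)²/46.9241 = 1.0217
  (32 − 25.0759)²/25.0759 = 1.9119
χ² = 3.5746 + 6.6891 + 7.9552 + 14.8865 + 1.0217 + 1.9119 = 36.039

36.039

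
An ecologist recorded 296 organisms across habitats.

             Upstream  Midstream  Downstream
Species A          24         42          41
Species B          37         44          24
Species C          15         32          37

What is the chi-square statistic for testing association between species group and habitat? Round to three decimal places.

Row totals: 107, 105, 84. Column totals: 76, 118, 102. Grand total N = 296.
Expected counts (row total × column total / N):
  Species A, Upstream: 107×76/296 = 27.4730
  Species A, Midstream: 107×118/296 = 42.6554
  Species A, Downstream: 107×102/296 = 36.8716
  Species B, Upstream: 105×76/296 = 26.9595
  Species B, Midstream: 105×118/296 = 41.8581
  Species B, Downstream: 105×102/296 = 36.1824
  Species C, Upstream: 84×76/296 = 21.5676
  Species C, Midstream: 84×118/296 = 33.4865
  Species C, Downstream: 84×102/296 = 28.9459
Contributions (O − E)²/E:
  (24 − 27.4730)²/27.4730 = 0.4390
  (42 − 42.6554)²/42.6554 = 0.0101
  (41 − 36.8716)²/36.8716 = 0.4622
  (37 − 26.9595)²/26.9595 = 3.7394
  (44 − 41.8581)²/41.8581 = 0.1096
  (24 − 36.1824)²/36.1824 = 4.1017
  (15 − 21.5676)²/21.5676 = 1.9999
  (32 − 33.4865)²/33.4865 = 0.0660
  (37 − 28.9459)²/28.9459 = 2.2410
χ² = 0.4390 + 0.0101 + 0.4622 + 3.7394 + 0.1096 + 4.1017 + 1.9999 + 0.0660 + 2.2410 = 13.169

13.169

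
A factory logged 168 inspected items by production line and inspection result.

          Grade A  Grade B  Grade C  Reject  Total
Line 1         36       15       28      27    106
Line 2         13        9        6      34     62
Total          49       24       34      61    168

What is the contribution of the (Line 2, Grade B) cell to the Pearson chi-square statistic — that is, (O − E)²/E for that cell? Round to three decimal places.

0.002

Row total (Line 2) = 62; column total (Grade B) = 24; N = 168.
Expected count E = 62 × 24 / 168 = 8.8571.
Contribution = (O − E)²/E = (9 − 8.8571)² / 8.8571 = 0.002.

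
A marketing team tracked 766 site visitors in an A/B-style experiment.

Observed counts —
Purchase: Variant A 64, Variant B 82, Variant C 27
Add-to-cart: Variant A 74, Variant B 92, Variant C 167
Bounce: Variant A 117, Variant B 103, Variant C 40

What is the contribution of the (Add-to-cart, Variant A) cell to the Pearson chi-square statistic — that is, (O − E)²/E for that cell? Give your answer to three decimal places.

Row total (Add-to-cart) = 333; column total (Variant A) = 255; N = 766.
Expected count E = 333 × 255 / 766 = 110.85509.
Contribution = (O − E)²/E = (74 − 110.85509)² / 110.85509 = 12.253.

12.253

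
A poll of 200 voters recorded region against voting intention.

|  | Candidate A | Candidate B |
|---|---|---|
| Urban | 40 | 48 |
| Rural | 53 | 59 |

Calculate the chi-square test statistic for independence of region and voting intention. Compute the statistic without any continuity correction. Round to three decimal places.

Row totals: 88, 112. Column totals: 93, 107. Grand total N = 200.
Expected counts (row total × column total / N):
  Urban, Candidate A: 88×93/200 = 40.9200
  Urban, Candidate B: 88×107/200 = 47.0800
  Rural, Candidate A: 112×93/200 = 52.0800
  Rural, Candidate B: 112×107/200 = 59.9200
Contributions (O − E)²/E:
  (40 − 40.9200)²/40.9200 = 0.0207
  (48 − 47.0800)²/47.0800 = 0.0180
  (53 − 52.0800)²/52.0800 = 0.0163
  (59 − 59.9200)²/59.9200 = 0.0141
χ² = 0.0207 + 0.0180 + 0.0163 + 0.0141 = 0.069

0.069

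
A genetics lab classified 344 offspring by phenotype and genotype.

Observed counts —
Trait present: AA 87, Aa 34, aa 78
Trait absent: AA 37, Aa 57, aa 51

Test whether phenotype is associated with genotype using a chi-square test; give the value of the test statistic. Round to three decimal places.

23.734

Row totals: 199, 145. Column totals: 124, 91, 129. Grand total N = 344.
Expected counts (row total × column total / N):
  Trait present, AA: 199×124/344 = 71.7326
  Trait present, Aa: 199×91/344 = 52.6424
  Trait present, aa: 199×129/344 = 74.6250
  Trait absent, AA: 145×124/344 = 52.2674
  Trait absent, Aa: 145×91/344 = 38.3576
  Trait absent, aa: 145×129/344 = 54.3750
Contributions (O − E)²/E:
  (87 − 71.7326)²/71.7326 = 3.2495
  (34 − 52.6424)²/52.6424 = 6.6019
  (78 − 74.6250)²/74.6250 = 0.1526
  (37 − 52.2674)²/52.2674 = 4.4596
  (57 − 38.3576)²/38.3576 = 9.0605
  (51 − 54.3750)²/54.3750 = 0.2095
χ² = 3.2495 + 6.6019 + 0.1526 + 4.4596 + 9.0605 + 0.2095 = 23.734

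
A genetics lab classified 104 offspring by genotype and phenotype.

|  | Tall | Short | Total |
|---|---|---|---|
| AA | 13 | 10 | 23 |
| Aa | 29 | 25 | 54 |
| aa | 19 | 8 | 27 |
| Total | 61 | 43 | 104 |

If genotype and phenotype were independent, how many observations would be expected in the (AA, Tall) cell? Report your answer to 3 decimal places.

13.490

Row total (AA) = 23; column total (Tall) = 61; grand total N = 104.
Expected count = (row total × column total) / N = 23 × 61 / 104 = 13.490.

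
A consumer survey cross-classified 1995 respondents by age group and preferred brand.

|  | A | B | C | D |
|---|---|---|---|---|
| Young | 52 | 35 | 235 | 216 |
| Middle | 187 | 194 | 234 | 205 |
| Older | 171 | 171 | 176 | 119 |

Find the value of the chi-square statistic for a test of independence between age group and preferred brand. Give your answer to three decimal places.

195.840

Row totals: 538, 820, 637. Column totals: 410, 400, 645, 540. Grand total N = 1995.
Expected counts (row total × column total / N):
  Young, A: 538×410/1995 = 110.5664
  Young, B: 538×400/1995 = 107.8697
  Young, C: 538×645/1995 = 173.9398
  Young, D: 538×540/1995 = 145.6241
  Middle, A: 820×410/1995 = 168.5213
  Middle, B: 820×400/1995 = 164.4110
  Middle, C: 820×645/1995 = 265.1128
  Middle, D: 820×540/1995 = 221.9549
  Older, A: 637×410/1995 = 130.9123
  Older, B: 637×400/1995 = 127.7193
  Older, C: 637×645/1995 = 205.9474
  Older, D: 637×540/1995 = 172.4211
Contributions (O − E)²/E:
  (52 − 110.5664)²/110.5664 = 31.0223
  (35 − 107.8697)²/107.8697 = 49.2260
  (235 − 173.9398)²/173.9398 = 21.4347
  (216 − 145.6241)²/145.6241 = 34.0106
  (187 − 168.5213)²/168.5213 = 2.0262
  (194 − 164.4110)²/164.4110 = 5.3251
  (234 − 265.1128)²/265.1128 = 3.6513
  (205 − 221.9549)²/221.9549 = 1.2952
  (171 − 130.9123)²/130.9123 = 12.2756
  (171 − 127.7193)²/127.7193 = 14.6667
  (176 − 205.9474)²/205.9474 = 4.3547
  (119 − 172.4211)²/172.4211 = 16.5514
χ² = 31.0223 + 49.2260 + 21.4347 + 34.0106 + 2.0262 + 5.3251 + 3.6513 + 1.2952 + 12.2756 + 14.6667 + 4.3547 + 16.5514 = 195.840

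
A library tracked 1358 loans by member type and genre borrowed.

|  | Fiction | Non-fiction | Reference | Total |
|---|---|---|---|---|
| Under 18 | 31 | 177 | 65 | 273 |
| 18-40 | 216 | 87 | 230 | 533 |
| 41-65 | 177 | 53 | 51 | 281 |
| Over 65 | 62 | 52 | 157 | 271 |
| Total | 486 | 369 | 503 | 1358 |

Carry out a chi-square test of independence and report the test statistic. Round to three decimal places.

375.992

Grand total N = 1358.
Expected counts (row total × column total / N):
  Under 18, Fiction: 273×486/1358 = 97.7010
  Under 18, Non-fiction: 273×369/1358 = 74.1804
  Under 18, Reference: 273×503/1358 = 101.1186
  18-40, Fiction: 533×486/1358 = 190.7496
  18-40, Non-fiction: 533×369/1358 = 144.8284
  18-40, Reference: 533×503/1358 = 197.4219
  41-65, Fiction: 281×486/1358 = 100.5641
  41-65, Non-fiction: 281×369/1358 = 76.3542
  41-65, Reference: 281×503/1358 = 104.0817
  Over 65, Fiction: 271×486/1358 = 96.9853
  Over 65, Non-fiction: 271×369/1358 = 73.6370
  Over 65, Reference: 271×503/1358 = 100.3778
Contributions (O − E)²/E:
  (31 − 97.7010)²/97.7010 = 45.5371
  (177 − 74.1804)²/74.1804 = 142.5157
  (65 − 101.1186)²/101.1186 = 12.9012
  (216 − 190.7496)²/190.7496 = 3.3425
  (87 − 144.8284)²/144.8284 = 23.0902
  (230 − 197.4219)²/197.4219 = 5.3760
  (177 − 100.5641)²/100.5641 = 58.0967
  (53 − 76.3542)²/76.3542 = 7.1433
  (51 − 104.0817)²/104.0817 = 27.0717
  (62 − 96.9853)²/96.9853 = 12.6202
  (52 − 73.6370)²/73.6370 = 6.3577
  (157 − 100.3778)²/100.3778 = 31.9401
χ² = 45.5371 + 142.5157 + 12.9012 + 3.3425 + 23.0902 + 5.3760 + 58.0967 + 7.1433 + 27.0717 + 12.6202 + 6.3577 + 31.9401 = 375.992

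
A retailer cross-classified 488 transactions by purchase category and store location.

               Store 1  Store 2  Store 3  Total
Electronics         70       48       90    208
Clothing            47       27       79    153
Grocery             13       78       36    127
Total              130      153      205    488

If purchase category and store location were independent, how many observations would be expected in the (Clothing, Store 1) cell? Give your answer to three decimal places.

40.758

Row total (Clothing) = 153; column total (Store 1) = 130; grand total N = 488.
Expected count = (row total × column total) / N = 153 × 130 / 488 = 40.758.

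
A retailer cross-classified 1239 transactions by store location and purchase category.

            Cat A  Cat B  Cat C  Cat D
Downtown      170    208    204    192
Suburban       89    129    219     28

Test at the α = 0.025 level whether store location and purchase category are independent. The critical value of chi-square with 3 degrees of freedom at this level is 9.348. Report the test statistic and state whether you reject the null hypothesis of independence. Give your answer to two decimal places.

95.52; reject H₀

Row totals: 774, 465. Column totals: 259, 337, 423, 220. Grand total N = 1239.
Expected counts (row total × column total / N):
  Downtown, Cat A: 774×259/1239 = 161.797
  Downtown, Cat B: 774×337/1239 = 210.523
  Downtown, Cat C: 774×423/1239 = 264.247
  Downtown, Cat D: 774×220/1239 = 137.433
  Suburban, Cat A: 465×259/1239 = 97.203
  Suburban, Cat B: 465×337/1239 = 126.477
  Suburban, Cat C: 465×423/1239 = 158.753
  Suburban, Cat D: 465×220/1239 = 82.567
Contributions (O − E)²/E:
  (170 − 161.797)²/161.797 = 0.4159
  (208 − 210.523)²/210.523 = 0.0302
  (204 − 264.247)²/264.247 = 13.7360
  (192 − 137.433)²/137.433 = 21.6655
  (89 − 97.203)²/97.203 = 0.6923
  (129 − 126.477)²/126.477 = 0.0503
  (219 − 158.753)²/158.753 = 22.8638
  (28 − 82.567)²/82.567 = 36.0623
χ² = 0.4159 + 0.0302 + 13.7360 + 21.6655 + 0.6923 + 0.0503 + 22.8638 + 36.0623 = 95.52
df = (2−1)(4−1) = 3. Since 95.52 > 9.348, reject the null hypothesis of independence at α = 0.025.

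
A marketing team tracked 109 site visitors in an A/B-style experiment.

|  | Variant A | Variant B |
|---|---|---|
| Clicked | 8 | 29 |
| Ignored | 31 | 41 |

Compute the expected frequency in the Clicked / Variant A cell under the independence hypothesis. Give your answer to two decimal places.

13.24

Row total (Clicked) = 37; column total (Variant A) = 39; grand total N = 109.
Expected count = (row total × column total) / N = 37 × 39 / 109 = 13.24.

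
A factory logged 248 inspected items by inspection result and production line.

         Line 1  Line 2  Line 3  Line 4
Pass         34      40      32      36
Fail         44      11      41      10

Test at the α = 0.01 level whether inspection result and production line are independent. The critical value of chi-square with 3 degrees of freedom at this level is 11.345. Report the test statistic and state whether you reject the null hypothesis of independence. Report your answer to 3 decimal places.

28.962; reject H₀

Row totals: 142, 106. Column totals: 78, 51, 73, 46. Grand total N = 248.
Expected counts (row total × column total / N):
  Pass, Line 1: 142×78/248 = 44.6613
  Pass, Line 2: 142×51/248 = 29.2016
  Pass, Line 3: 142×73/248 = 41.7984
  Pass, Line 4: 142×46/248 = 26.3387
  Fail, Line 1: 106×78/248 = 33.3387
  Fail, Line 2: 106×51/248 = 21.7984
  Fail, Line 3: 106×73/248 = 31.2016
  Fail, Line 4: 106×46/248 = 19.6613
Contributions (O − E)²/E:
  (34 − 44.6613)²/44.6613 = 2.5450
  (40 − 29.2016)²/29.2016 = 3.9931
  (32 − 41.7984)²/41.7984 = 2.2969
  (36 − 26.3387)²/26.3387 = 3.5439
  (44 − 33.3387)²/33.3387 = 3.4094
  (11 − 21.7984)²/21.7984 = 5.3493
  (41 − 31.2016)²/31.2016 = 3.0770
  (10 − 19.6613)²/19.6613 = 4.7474
χ² = 2.5450 + 3.9931 + 2.2969 + 3.5439 + 3.4094 + 5.3493 + 3.0770 + 4.7474 = 28.962
df = (2−1)(4−1) = 3. Since 28.962 > 11.345, reject the null hypothesis of independence at α = 0.01.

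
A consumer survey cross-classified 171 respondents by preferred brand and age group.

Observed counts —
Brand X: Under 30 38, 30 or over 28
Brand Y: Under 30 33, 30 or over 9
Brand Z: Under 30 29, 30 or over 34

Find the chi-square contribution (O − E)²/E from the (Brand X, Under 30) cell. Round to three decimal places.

Row total (Brand X) = 66; column total (Under 30) = 100; N = 171.
Expected count E = 66 × 100 / 171 = 38.5965.
Contribution = (O − E)²/E = (38 − 38.5965)² / 38.5965 = 0.009.

0.009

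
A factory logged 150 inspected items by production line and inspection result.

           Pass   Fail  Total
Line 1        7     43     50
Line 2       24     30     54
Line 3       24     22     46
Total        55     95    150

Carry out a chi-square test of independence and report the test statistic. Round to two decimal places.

Grand total N = 150.
Expected counts (row total × column total / N):
  Line 1, Pass: 50×55/150 = 18.333
  Line 1, Fail: 50×95/150 = 31.667
  Line 2, Pass: 54×55/150 = 19.800
  Line 2, Fail: 54×95/150 = 34.200
  Line 3, Pass: 46×55/150 = 16.867
  Line 3, Fail: 46×95/150 = 29.133
Contributions (O − E)²/E:
  (7 − 18.333)²/18.333 = 7.0058
  (43 − 31.667)²/31.667 = 4.0559
  (24 − 19.800)²/19.800 = 0.8909
  (30 − 34.200)²/34.200 = 0.5158
  (24 − 16.867)²/16.867 = 3.0165
  (22 − 29.133)²/29.133 = 1.7465
χ² = 7.0058 + 4.0559 + 0.8909 + 0.5158 + 3.0165 + 1.7465 = 17.23

17.23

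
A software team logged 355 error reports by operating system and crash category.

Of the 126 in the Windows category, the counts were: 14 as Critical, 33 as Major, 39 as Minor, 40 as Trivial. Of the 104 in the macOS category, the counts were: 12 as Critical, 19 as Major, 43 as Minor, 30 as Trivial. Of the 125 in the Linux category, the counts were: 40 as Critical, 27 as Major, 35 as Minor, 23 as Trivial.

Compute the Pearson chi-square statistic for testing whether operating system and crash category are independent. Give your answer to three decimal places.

28.273

Row totals: 126, 104, 125. Column totals: 66, 79, 117, 93. Grand total N = 355.
Expected counts (row total × column total / N):
  Windows, Critical: 126×66/355 = 23.4254
  Windows, Major: 126×79/355 = 28.0394
  Windows, Minor: 126×117/355 = 41.5268
  Windows, Trivial: 126×93/355 = 33.0085
  macOS, Critical: 104×66/355 = 19.3352
  macOS, Major: 104×79/355 = 23.1437
  macOS, Minor: 104×117/355 = 34.2761
  macOS, Trivial: 104×93/355 = 27.2451
  Linux, Critical: 125×66/355 = 23.2394
  Linux, Major: 125×79/355 = 27.8169
  Linux, Minor: 125×117/355 = 41.1972
  Linux, Trivial: 125×93/355 = 32.7465
Contributions (O − E)²/E:
  (14 − 23.4254)²/23.4254 = 3.7924
  (33 − 28.0394)²/28.0394 = 0.8776
  (39 − 41.5268)²/41.5268 = 0.1537
  (40 − 33.0085)²/33.0085 = 1.4809
  (12 − 19.3352)²/19.3352 = 2.7828
  (19 − 23.1437)²/23.1437 = 0.7419
  (43 − 34.2761)²/34.2761 = 2.2204
  (30 − 27.2451)²/27.2451 = 0.2786
  (40 − 23.2394)²/23.2394 = 12.0880
  (27 − 27.8169)²/27.8169 = 0.0240
  (35 − 41.1972)²/41.1972 = 0.9322
  (23 − 32.7465)²/32.7465 = 2.9009
χ² = 3.7924 + 0.8776 + 0.1537 + 1.4809 + 2.7828 + 0.7419 + 2.2204 + 0.2786 + 12.0880 + 0.0240 + 0.9322 + 2.9009 = 28.273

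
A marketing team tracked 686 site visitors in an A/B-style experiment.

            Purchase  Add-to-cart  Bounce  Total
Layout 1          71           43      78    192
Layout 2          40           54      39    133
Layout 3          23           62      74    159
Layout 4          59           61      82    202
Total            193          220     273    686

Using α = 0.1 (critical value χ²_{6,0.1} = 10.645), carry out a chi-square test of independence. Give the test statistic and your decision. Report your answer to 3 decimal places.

Grand total N = 686.
Expected counts (row total × column total / N):
  Layout 1, Purchase: 192×193/686 = 54.0175
  Layout 1, Add-to-cart: 192×220/686 = 61.5743
  Layout 1, Bounce: 192×273/686 = 76.4082
  Layout 2, Purchase: 133×193/686 = 37.4184
  Layout 2, Add-to-cart: 133×220/686 = 42.6531
  Layout 2, Bounce: 133×273/686 = 52.9286
  Layout 3, Purchase: 159×193/686 = 44.7332
  Layout 3, Add-to-cart: 159×220/686 = 50.9913
  Layout 3, Bounce: 159×273/686 = 63.2755
  Layout 4, Purchase: 202×193/686 = 56.8309
  Layout 4, Add-to-cart: 202×220/686 = 64.7813
  Layout 4, Bounce: 202×273/686 = 80.3878
Contributions (O − E)²/E:
  (71 − 54.0175)²/54.0175 = 5.3391
  (43 − 61.5743)²/61.5743 = 5.6031
  (78 − 76.4082)²/76.4082 = 0.0332
  (40 − 37.4184)²/37.4184 = 0.1781
  (54 − 42.6531)²/42.6531 = 3.0186
  (39 − 52.9286)²/52.9286 = 3.6654
  (23 − 44.7332)²/44.7332 = 10.5589
  (62 − 50.9913)²/50.9913 = 2.3767
  (74 − 63.2755)²/63.2755 = 1.8177
  (59 − 56.8309)²/56.8309 = 0.0828
  (61 − 64.7813)²/64.7813 = 0.2207
  (82 − 80.3878)²/80.3878 = 0.0323
χ² = 5.3391 + 5.6031 + 0.0332 + 0.1781 + 3.0186 + 3.6654 + 10.5589 + 2.3767 + 1.8177 + 0.0828 + 0.2207 + 0.0323 = 32.927
df = (4−1)(3−1) = 6. Since 32.927 > 10.645, reject the null hypothesis of independence at α = 0.1.

32.927; reject H₀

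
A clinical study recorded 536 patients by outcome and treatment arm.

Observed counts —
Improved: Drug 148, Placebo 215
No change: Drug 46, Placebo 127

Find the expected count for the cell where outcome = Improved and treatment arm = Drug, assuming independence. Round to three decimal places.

131.384

Row total (Improved) = 363; column total (Drug) = 194; grand total N = 536.
Expected count = (row total × column total) / N = 363 × 194 / 536 = 131.384.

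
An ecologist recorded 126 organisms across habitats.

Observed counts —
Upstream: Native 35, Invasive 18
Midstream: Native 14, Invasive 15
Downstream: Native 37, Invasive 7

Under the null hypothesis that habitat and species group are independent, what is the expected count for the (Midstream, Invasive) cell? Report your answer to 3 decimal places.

9.206

Row total (Midstream) = 29; column total (Invasive) = 40; grand total N = 126.
Expected count = (row total × column total) / N = 29 × 40 / 126 = 9.206.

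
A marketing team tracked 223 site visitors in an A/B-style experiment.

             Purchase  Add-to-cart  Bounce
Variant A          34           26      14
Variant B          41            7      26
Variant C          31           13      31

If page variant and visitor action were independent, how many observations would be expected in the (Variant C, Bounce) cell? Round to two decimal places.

23.88

Row total (Variant C) = 75; column total (Bounce) = 71; grand total N = 223.
Expected count = (row total × column total) / N = 75 × 71 / 223 = 23.88.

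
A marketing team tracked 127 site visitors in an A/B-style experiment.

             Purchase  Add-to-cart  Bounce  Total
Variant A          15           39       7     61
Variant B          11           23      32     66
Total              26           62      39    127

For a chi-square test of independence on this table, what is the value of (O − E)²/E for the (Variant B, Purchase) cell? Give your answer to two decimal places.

Row total (Variant B) = 66; column total (Purchase) = 26; N = 127.
Expected count E = 66 × 26 / 127 = 13.5118.
Contribution = (O − E)²/E = (11 − 13.5118)² / 13.5118 = 0.47.

0.47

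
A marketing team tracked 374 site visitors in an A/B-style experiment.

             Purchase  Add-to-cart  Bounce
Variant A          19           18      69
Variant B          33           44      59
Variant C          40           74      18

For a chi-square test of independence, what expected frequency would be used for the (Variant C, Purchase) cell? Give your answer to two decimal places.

Row total (Variant C) = 132; column total (Purchase) = 92; grand total N = 374.
Expected count = (row total × column total) / N = 132 × 92 / 374 = 32.47.

32.47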